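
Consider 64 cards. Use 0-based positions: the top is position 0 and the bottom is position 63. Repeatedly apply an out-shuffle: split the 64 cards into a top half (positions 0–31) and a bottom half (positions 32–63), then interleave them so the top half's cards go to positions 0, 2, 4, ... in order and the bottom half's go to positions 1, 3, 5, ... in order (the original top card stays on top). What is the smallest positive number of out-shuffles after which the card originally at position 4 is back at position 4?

6

Follow position 4 under repeated out-shuffles:
4 → 8 → 16 → 32 → 1 → 2 → 4
It first returns after 6 out-shuffles.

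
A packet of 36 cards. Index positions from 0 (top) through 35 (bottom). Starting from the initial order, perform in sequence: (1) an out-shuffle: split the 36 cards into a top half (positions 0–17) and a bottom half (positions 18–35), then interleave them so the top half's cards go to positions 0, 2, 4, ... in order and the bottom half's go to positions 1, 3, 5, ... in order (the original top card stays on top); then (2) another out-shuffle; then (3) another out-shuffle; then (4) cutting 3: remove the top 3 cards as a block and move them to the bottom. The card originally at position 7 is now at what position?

Track the card from position 7 forward through each operation:
  after op 1 (out-shuffle): 7 → 14
  after op 2 (out-shuffle): 14 → 28
  after op 3 (out-shuffle): 28 → 21
  after op 4 (cut 3): 21 → 18

18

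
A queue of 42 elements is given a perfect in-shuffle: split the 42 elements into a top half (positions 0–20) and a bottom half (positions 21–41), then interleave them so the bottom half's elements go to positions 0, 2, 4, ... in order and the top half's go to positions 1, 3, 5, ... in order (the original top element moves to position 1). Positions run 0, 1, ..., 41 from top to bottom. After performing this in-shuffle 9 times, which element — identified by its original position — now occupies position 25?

14

Work backwards from position 25, undoing one in-shuffle at a time:
25 ← 12 ← 27 ← 13 ← 6 ← 24 ← 33 ← 16 ← 29 ← 14
So the element now at position 25 started at position 14.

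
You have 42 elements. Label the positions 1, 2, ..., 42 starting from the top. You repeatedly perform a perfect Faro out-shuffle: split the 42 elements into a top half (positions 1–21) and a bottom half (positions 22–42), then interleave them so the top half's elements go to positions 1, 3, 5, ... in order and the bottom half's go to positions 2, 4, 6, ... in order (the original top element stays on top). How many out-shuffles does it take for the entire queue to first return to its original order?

20

The out-shuffle permutes the 42 positions with cycle lengths [1, 1, 20, 20].
Every element is home exactly when every cycle has completed a whole number of laps, i.e. after lcm(1, 20) = 20 out-shuffles.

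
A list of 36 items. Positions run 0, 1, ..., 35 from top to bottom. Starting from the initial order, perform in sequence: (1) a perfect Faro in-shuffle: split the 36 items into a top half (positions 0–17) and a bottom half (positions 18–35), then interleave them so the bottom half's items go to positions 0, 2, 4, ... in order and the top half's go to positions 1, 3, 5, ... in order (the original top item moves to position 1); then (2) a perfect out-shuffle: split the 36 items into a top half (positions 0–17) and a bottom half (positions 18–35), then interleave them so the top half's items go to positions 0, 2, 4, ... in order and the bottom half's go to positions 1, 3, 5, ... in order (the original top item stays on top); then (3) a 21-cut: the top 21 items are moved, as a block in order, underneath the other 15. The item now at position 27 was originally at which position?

21

Undo the operations in reverse order, starting from position 27:
  undo op 3 (cut 21): 27 ← 12
  undo op 2 (out-shuffle, from top half): 12 ← 6
  undo op 1 (in-shuffle, from bottom half): 6 ← 21
So the item at position 27 came from original position 21.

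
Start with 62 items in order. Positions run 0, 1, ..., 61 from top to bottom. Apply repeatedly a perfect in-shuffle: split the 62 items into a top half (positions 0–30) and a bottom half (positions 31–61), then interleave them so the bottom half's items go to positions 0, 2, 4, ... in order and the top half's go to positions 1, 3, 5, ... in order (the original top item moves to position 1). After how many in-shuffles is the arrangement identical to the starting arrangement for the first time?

6

The in-shuffle permutes the 62 positions with cycle lengths [2, 3, 3, 6, 6, 6, 6, 6, 6, 6, 6, 6].
Every item is home exactly when every cycle has completed a whole number of laps, i.e. after lcm(2, 3, 6) = 6 in-shuffles.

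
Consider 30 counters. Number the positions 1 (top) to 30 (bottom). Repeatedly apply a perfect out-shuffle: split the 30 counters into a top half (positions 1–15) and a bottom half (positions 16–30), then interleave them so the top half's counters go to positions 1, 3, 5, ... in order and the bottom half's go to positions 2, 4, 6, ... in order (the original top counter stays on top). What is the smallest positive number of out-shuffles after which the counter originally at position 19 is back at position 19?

Follow position 19 under repeated out-shuffles:
19 → 8 → 15 → 29 → 28 → 26 → 22 → 14 → ... → 19 (length 28)
It first returns after 28 out-shuffles.

28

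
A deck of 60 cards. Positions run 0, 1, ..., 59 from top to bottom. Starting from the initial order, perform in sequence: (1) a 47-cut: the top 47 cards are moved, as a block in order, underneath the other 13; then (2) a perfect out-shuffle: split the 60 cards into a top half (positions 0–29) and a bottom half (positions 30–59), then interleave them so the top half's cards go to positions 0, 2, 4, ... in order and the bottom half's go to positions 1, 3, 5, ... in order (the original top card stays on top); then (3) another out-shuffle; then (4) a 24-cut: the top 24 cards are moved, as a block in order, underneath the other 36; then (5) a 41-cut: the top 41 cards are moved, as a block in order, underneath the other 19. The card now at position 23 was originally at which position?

54

Undo the operations in reverse order, starting from position 23:
  undo op 5 (cut 41): 23 ← 4
  undo op 4 (cut 24): 4 ← 28
  undo op 3 (out-shuffle, from top half): 28 ← 14
  undo op 2 (out-shuffle, from top half): 14 ← 7
  undo op 1 (cut 47): 7 ← 54
So the card at position 23 came from original position 54.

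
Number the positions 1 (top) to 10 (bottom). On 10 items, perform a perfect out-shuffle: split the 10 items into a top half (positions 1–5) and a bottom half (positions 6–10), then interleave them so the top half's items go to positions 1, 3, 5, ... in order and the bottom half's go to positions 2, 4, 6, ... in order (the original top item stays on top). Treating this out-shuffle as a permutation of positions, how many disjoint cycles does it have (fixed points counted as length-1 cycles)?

Trace each unvisited position around until it returns:
(1) (2 3 5 9 8 6) (4 7) (10)
4 cycles in total.

4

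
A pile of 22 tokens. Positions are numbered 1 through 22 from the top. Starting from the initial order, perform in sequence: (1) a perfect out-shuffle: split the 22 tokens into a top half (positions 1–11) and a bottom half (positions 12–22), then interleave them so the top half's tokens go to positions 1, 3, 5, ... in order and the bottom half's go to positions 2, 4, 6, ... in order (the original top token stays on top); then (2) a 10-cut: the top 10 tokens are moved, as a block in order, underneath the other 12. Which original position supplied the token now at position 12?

Undo the operations in reverse order, starting from position 12:
  undo op 2 (cut 10): 12 ← 22
  undo op 1 (out-shuffle, from bottom half): 22 ← 22
So the token at position 12 came from original position 22.

22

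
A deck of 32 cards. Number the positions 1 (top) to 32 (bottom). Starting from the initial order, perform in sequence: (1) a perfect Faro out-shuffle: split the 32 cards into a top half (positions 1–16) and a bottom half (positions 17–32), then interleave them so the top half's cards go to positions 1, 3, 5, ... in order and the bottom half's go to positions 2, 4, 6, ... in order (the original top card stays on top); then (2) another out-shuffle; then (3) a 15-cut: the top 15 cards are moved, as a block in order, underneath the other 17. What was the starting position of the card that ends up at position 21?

Undo the operations in reverse order, starting from position 21:
  undo op 3 (cut 15): 21 ← 4
  undo op 2 (out-shuffle, from bottom half): 4 ← 18
  undo op 1 (out-shuffle, from bottom half): 18 ← 25
So the card at position 21 came from original position 25.

25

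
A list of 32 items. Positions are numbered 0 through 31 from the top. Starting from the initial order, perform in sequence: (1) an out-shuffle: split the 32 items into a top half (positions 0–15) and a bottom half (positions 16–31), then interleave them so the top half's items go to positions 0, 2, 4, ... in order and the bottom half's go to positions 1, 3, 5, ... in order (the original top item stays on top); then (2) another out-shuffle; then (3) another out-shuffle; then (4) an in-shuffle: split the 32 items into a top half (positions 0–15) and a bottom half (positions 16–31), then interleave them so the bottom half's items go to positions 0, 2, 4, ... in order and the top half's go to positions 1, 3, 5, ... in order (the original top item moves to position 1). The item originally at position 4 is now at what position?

3

Track the item from position 4 forward through each operation:
  after op 1 (out-shuffle): 4 → 8
  after op 2 (out-shuffle): 8 → 16
  after op 3 (out-shuffle): 16 → 1
  after op 4 (in-shuffle): 1 → 3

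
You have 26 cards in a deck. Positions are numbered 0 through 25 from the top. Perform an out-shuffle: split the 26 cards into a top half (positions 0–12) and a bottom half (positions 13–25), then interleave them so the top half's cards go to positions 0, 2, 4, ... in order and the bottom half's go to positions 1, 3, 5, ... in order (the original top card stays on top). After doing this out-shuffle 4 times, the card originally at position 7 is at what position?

12

Track the card's position through each out-shuffle:
7 → 14 → 3 → 6 → 12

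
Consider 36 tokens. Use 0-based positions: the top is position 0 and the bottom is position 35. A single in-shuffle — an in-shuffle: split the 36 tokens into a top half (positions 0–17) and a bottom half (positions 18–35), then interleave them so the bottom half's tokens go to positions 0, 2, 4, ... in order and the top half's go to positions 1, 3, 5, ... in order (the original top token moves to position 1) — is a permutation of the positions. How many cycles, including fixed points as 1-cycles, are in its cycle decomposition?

1

Trace each unvisited position around until it returns:
(0 1 3 7 15 31 ... len 36)
1 cycle in total.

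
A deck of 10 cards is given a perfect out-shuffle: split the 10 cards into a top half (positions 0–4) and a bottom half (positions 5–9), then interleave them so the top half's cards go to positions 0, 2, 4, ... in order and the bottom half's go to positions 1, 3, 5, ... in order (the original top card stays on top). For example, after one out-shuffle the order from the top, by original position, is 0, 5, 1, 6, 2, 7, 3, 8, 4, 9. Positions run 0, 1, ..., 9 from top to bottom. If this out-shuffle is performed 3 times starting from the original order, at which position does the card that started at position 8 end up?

Track the card's position through each out-shuffle:
8 → 7 → 5 → 1

1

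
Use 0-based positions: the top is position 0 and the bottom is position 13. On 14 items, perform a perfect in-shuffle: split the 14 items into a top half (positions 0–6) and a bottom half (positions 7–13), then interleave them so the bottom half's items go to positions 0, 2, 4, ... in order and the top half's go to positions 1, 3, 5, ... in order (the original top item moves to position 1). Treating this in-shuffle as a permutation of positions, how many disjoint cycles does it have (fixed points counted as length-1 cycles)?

Trace each unvisited position around until it returns:
(0 1 3 7) (2 5 11 8) (4 9) (6 13 12 10)
4 cycles in total.

4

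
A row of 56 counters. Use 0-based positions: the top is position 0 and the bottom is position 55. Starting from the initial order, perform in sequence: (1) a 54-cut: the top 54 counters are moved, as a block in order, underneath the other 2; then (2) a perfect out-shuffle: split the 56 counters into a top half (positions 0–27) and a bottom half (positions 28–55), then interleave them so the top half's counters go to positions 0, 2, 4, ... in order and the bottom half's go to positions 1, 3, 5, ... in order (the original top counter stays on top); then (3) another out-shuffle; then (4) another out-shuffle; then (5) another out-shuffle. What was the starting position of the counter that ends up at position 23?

Undo the operations in reverse order, starting from position 23:
  undo op 5 (out-shuffle, from bottom half): 23 ← 39
  undo op 4 (out-shuffle, from bottom half): 39 ← 47
  undo op 3 (out-shuffle, from bottom half): 47 ← 51
  undo op 2 (out-shuffle, from bottom half): 51 ← 53
  undo op 1 (cut 54): 53 ← 51
So the counter at position 23 came from original position 51.

51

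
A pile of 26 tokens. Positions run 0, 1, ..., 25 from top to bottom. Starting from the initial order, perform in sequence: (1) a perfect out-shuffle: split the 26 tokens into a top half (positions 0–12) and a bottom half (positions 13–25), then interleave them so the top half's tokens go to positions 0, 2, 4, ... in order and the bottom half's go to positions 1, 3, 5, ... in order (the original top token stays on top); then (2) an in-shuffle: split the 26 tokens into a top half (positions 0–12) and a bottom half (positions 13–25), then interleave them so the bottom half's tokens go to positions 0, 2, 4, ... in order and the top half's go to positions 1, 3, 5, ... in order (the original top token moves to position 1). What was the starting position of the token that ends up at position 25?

Undo the operations in reverse order, starting from position 25:
  undo op 2 (in-shuffle, from top half): 25 ← 12
  undo op 1 (out-shuffle, from top half): 12 ← 6
So the token at position 25 came from original position 6.

6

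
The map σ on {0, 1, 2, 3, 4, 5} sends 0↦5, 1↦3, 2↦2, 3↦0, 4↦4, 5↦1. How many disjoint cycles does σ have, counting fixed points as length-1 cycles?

Cycle decomposition: (0 5 1 3) (2) (4).
3 cycles.

3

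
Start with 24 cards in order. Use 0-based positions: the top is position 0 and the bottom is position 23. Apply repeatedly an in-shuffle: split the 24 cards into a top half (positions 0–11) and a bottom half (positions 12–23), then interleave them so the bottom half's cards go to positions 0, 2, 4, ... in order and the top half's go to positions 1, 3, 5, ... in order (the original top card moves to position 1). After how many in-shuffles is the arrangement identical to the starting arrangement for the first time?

20

The in-shuffle permutes the 24 positions with cycle lengths [4, 20].
Every card is home exactly when every cycle has completed a whole number of laps, i.e. after lcm(4, 20) = 20 in-shuffles.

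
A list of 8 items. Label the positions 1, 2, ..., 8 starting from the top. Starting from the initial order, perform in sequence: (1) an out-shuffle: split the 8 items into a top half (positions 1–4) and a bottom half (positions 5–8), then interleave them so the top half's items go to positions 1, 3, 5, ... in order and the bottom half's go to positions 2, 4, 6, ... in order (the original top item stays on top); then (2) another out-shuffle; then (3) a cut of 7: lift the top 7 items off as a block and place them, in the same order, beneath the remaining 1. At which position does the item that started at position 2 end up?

Track the item from position 2 forward through each operation:
  after op 1 (out-shuffle): 2 → 3
  after op 2 (out-shuffle): 3 → 5
  after op 3 (cut 7): 5 → 6

6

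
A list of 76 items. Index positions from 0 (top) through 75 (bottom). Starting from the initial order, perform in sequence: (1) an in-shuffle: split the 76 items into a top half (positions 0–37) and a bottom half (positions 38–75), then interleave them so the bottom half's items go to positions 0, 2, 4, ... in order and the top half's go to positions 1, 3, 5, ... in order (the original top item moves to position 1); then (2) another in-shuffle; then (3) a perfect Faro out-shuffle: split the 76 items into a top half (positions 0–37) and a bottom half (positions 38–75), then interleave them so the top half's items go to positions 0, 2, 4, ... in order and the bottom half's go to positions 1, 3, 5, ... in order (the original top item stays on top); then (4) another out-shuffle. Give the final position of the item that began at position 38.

Track the item from position 38 forward through each operation:
  after op 1 (in-shuffle): 38 → 0
  after op 2 (in-shuffle): 0 → 1
  after op 3 (out-shuffle): 1 → 2
  after op 4 (out-shuffle): 2 → 4

4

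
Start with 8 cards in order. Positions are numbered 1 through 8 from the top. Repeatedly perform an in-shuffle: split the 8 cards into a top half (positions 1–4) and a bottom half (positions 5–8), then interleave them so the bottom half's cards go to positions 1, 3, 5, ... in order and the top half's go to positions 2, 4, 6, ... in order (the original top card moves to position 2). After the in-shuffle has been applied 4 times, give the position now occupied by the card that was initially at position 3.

Track the card's position through each in-shuffle:
3 → 6 → 3 → 6 → 3

3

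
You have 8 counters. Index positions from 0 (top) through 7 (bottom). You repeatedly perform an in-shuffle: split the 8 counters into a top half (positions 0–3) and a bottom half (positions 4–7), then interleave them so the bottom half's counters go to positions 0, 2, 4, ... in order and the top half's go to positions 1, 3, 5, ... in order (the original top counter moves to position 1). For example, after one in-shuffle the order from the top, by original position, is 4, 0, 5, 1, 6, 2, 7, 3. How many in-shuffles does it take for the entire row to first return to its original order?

6

The in-shuffle permutes the 8 positions with cycle lengths [2, 6].
Every counter is home exactly when every cycle has completed a whole number of laps, i.e. after lcm(2, 6) = 6 in-shuffles.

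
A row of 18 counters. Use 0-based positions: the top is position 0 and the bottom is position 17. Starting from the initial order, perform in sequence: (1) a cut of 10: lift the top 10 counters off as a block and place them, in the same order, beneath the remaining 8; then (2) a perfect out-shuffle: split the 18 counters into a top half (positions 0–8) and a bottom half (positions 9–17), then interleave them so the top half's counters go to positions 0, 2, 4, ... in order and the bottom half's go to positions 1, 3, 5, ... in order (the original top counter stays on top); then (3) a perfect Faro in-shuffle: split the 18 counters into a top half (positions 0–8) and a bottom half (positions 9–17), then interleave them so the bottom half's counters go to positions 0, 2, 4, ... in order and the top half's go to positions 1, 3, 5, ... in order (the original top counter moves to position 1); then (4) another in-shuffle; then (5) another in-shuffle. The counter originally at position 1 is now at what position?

Track the counter from position 1 forward through each operation:
  after op 1 (cut 10): 1 → 9
  after op 2 (out-shuffle): 9 → 1
  after op 3 (in-shuffle): 1 → 3
  after op 4 (in-shuffle): 3 → 7
  after op 5 (in-shuffle): 7 → 15

15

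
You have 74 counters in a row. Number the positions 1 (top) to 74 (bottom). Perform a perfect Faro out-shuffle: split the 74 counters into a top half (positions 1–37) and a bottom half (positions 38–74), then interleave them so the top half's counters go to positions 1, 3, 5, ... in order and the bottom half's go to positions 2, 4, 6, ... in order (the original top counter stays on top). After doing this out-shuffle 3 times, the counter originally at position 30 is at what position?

Track the counter's position through each out-shuffle:
30 → 59 → 44 → 14

14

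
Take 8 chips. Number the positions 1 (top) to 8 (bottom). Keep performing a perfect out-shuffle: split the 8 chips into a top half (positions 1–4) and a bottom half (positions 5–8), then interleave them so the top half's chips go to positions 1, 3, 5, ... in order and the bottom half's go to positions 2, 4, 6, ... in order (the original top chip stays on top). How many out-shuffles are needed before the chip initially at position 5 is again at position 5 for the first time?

Follow position 5 under repeated out-shuffles:
5 → 2 → 3 → 5
It first returns after 3 out-shuffles.

3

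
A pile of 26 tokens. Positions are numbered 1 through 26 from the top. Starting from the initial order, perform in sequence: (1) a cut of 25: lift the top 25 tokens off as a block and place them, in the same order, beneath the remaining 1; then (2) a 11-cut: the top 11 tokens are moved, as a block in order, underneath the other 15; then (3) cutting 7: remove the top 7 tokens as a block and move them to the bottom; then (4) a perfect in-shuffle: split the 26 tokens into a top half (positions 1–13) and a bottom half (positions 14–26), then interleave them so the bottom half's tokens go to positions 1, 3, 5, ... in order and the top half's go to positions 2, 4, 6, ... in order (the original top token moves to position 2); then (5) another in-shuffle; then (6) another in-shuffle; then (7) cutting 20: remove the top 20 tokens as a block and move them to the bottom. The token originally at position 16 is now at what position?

17

Track the token from position 16 forward through each operation:
  after op 1 (cut 25): 16 → 17
  after op 2 (cut 11): 17 → 6
  after op 3 (cut 7): 6 → 25
  after op 4 (in-shuffle): 25 → 23
  after op 5 (in-shuffle): 23 → 19
  after op 6 (in-shuffle): 19 → 11
  after op 7 (cut 20): 11 → 17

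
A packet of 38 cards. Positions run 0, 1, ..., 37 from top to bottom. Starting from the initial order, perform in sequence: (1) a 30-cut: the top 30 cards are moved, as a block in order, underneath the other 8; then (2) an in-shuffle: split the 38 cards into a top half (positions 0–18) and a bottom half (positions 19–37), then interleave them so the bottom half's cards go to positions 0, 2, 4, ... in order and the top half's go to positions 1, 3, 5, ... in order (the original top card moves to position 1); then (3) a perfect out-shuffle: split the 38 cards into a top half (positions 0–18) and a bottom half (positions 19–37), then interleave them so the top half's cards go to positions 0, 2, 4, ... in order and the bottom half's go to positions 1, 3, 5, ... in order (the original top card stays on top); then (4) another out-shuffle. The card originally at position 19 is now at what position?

27

Track the card from position 19 forward through each operation:
  after op 1 (cut 30): 19 → 27
  after op 2 (in-shuffle): 27 → 16
  after op 3 (out-shuffle): 16 → 32
  after op 4 (out-shuffle): 32 → 27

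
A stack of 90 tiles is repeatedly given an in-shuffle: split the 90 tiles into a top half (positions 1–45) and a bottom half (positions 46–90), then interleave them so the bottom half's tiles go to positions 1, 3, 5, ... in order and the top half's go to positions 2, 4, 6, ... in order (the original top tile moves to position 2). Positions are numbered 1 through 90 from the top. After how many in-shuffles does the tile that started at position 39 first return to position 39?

3

Follow position 39 under repeated in-shuffles:
39 → 78 → 65 → 39
It first returns after 3 in-shuffles.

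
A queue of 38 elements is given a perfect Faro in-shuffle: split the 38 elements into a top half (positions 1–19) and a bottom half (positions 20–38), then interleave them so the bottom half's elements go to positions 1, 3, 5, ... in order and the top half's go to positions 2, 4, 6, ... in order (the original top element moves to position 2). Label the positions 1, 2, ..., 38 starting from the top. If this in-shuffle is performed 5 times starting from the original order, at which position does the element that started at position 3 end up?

18

Track the element's position through each in-shuffle:
3 → 6 → 12 → 24 → 9 → 18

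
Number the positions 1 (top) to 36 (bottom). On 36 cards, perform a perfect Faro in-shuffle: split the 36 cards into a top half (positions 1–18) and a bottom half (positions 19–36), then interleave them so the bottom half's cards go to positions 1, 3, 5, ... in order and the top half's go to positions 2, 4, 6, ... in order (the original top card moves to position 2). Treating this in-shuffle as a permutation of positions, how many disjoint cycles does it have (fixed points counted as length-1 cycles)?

Trace each unvisited position around until it returns:
(1 2 4 8 16 32 ... len 36)
1 cycle in total.

1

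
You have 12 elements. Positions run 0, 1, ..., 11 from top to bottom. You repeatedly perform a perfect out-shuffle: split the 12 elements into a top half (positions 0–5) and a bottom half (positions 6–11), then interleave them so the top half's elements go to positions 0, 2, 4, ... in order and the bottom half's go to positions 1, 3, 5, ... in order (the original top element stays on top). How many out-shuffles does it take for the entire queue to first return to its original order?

10

The out-shuffle permutes the 12 positions with cycle lengths [1, 1, 10].
Every element is home exactly when every cycle has completed a whole number of laps, i.e. after lcm(1, 10) = 10 out-shuffles.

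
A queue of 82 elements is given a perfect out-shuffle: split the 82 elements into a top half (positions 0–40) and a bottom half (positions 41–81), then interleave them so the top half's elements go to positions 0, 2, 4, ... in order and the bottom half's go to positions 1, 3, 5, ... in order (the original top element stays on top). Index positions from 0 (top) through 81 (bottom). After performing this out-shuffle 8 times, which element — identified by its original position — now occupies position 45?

72

Work backwards from position 45, undoing one out-shuffle at a time:
45 ← 63 ← 72 ← 36 ← 18 ← 9 ← 45 ← 63 ← 72
So the element now at position 45 started at position 72.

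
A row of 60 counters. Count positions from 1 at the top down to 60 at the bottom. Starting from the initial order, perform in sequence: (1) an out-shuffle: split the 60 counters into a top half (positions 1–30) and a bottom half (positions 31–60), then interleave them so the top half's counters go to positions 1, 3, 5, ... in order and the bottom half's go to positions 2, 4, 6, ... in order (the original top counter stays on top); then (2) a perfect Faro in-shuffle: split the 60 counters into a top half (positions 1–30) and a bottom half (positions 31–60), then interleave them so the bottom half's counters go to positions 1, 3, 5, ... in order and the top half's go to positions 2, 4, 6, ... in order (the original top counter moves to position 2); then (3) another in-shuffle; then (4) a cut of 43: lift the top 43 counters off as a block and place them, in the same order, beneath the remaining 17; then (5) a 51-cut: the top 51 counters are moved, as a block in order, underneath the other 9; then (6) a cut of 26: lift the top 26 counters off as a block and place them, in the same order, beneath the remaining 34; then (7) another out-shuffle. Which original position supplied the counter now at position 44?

Undo the operations in reverse order, starting from position 44:
  undo op 7 (out-shuffle, from bottom half): 44 ← 52
  undo op 6 (cut 26): 52 ← 18
  undo op 5 (cut 51): 18 ← 9
  undo op 4 (cut 43): 9 ← 52
  undo op 3 (in-shuffle, from top half): 52 ← 26
  undo op 2 (in-shuffle, from top half): 26 ← 13
  undo op 1 (out-shuffle, from top half): 13 ← 7
So the counter at position 44 came from original position 7.

7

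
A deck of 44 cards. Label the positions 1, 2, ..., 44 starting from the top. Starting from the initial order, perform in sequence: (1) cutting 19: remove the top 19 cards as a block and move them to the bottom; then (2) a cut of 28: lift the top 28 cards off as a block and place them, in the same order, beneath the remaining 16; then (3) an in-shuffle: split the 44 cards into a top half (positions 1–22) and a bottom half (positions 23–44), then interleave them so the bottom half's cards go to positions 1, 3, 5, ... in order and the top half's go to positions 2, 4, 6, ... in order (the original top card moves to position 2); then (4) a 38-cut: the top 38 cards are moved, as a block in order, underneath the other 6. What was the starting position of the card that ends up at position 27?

36

Undo the operations in reverse order, starting from position 27:
  undo op 4 (cut 38): 27 ← 21
  undo op 3 (in-shuffle, from bottom half): 21 ← 33
  undo op 2 (cut 28): 33 ← 17
  undo op 1 (cut 19): 17 ← 36
So the card at position 27 came from original position 36.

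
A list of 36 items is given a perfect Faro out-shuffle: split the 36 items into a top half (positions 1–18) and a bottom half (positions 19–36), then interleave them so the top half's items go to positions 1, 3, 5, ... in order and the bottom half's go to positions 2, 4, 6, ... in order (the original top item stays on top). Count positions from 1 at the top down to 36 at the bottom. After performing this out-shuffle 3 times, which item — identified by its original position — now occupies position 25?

Work backwards from position 25, undoing one out-shuffle at a time:
25 ← 13 ← 7 ← 4
So the item now at position 25 started at position 4.

4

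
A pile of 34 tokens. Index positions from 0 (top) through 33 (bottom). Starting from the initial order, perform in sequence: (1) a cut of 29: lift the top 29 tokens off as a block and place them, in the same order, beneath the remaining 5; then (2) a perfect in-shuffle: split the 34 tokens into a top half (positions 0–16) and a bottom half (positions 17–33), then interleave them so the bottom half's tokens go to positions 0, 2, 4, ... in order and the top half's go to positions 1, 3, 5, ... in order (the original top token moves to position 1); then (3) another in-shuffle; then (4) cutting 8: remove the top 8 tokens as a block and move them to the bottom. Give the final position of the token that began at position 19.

Track the token from position 19 forward through each operation:
  after op 1 (cut 29): 19 → 24
  after op 2 (in-shuffle): 24 → 14
  after op 3 (in-shuffle): 14 → 29
  after op 4 (cut 8): 29 → 21

21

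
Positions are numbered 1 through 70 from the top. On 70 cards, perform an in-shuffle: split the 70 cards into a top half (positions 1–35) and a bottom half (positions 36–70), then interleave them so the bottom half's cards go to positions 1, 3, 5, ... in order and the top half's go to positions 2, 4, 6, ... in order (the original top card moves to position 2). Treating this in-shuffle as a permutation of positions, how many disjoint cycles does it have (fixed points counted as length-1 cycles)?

2

Trace each unvisited position around until it returns:
(1 2 4 8 16 32 ... len 35) (7 14 28 56 41 11 ... len 35)
2 cycles in total.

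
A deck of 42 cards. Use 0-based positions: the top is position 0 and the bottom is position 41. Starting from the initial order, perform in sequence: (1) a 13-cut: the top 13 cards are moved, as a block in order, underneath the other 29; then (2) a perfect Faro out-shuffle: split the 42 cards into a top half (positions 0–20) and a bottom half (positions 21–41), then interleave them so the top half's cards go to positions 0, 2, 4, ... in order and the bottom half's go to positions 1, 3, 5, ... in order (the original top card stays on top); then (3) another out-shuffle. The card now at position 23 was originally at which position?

29

Undo the operations in reverse order, starting from position 23:
  undo op 3 (out-shuffle, from bottom half): 23 ← 32
  undo op 2 (out-shuffle, from top half): 32 ← 16
  undo op 1 (cut 13): 16 ← 29
So the card at position 23 came from original position 29.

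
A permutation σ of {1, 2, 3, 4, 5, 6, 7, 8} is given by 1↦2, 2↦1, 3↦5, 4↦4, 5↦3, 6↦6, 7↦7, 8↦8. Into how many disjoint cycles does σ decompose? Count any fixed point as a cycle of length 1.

Cycle decomposition: (1 2) (3 5) (4) (6) (7) (8).
6 cycles.

6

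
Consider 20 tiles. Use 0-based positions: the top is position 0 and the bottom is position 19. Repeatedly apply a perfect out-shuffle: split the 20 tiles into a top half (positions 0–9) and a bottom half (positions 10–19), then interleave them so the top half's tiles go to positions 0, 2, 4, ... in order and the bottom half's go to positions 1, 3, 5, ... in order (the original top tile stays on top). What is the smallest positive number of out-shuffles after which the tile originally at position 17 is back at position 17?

18

Follow position 17 under repeated out-shuffles:
17 → 15 → 11 → 3 → 6 → 12 → 5 → 10 → 1 → 2 → 4 → 8 → 16 → 13 → 7 → 14 → 9 → 18 → 17
It first returns after 18 out-shuffles.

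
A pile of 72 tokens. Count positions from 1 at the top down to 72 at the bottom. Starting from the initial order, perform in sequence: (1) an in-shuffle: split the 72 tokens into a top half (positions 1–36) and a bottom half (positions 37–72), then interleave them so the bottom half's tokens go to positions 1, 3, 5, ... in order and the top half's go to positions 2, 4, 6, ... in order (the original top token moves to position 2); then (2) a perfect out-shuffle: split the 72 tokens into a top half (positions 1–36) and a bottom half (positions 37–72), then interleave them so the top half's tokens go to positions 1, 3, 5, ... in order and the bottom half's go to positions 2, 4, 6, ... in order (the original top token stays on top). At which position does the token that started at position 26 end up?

32

Track the token from position 26 forward through each operation:
  after op 1 (in-shuffle): 26 → 52
  after op 2 (out-shuffle): 52 → 32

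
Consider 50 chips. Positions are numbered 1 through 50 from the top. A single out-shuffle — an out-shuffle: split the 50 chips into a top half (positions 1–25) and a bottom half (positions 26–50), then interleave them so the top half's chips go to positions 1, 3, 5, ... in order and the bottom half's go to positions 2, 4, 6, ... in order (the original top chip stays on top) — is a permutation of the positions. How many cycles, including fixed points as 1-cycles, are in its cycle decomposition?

6

Trace each unvisited position around until it returns:
(1) (2 3 5 9 17 33 ... len 21) (4 7 13 25 49 48 ... len 21) (8 15 29) (22 43 36) (50)
6 cycles in total.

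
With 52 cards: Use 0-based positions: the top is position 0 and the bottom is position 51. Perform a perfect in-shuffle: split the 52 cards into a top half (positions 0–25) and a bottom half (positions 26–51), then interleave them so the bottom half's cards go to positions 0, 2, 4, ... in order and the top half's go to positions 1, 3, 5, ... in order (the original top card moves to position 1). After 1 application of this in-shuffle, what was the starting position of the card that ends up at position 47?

23

Work backwards from position 47, undoing one in-shuffle at a time:
47 ← 23
So the card now at position 47 started at position 23.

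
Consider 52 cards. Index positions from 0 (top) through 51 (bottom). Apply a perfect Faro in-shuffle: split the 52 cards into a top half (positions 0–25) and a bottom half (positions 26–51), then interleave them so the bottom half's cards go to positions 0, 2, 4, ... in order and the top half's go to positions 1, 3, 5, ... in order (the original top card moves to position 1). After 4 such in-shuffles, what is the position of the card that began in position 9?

0

Track the card's position through each in-shuffle:
9 → 19 → 39 → 26 → 0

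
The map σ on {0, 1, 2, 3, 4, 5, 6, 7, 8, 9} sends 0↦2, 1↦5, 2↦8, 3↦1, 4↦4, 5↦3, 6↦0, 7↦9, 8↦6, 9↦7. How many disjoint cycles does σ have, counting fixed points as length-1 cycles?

4

Cycle decomposition: (0 2 8 6) (1 5 3) (4) (7 9).
4 cycles.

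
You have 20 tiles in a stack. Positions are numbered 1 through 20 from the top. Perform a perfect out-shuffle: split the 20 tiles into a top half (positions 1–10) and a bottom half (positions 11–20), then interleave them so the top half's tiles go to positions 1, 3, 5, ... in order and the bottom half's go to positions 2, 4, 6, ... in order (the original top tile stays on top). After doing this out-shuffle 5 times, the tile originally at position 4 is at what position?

Track the tile's position through each out-shuffle:
4 → 7 → 13 → 6 → 11 → 2

2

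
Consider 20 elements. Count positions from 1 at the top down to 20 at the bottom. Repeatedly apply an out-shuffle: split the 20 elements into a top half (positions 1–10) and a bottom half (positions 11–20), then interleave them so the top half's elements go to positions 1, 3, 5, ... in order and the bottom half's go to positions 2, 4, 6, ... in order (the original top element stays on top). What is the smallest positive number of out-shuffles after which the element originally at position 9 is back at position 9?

18

Follow position 9 under repeated out-shuffles:
9 → 17 → 14 → 8 → 15 → 10 → 19 → 18 → 16 → 12 → 4 → 7 → 13 → 6 → 11 → 2 → 3 → 5 → 9
It first returns after 18 out-shuffles.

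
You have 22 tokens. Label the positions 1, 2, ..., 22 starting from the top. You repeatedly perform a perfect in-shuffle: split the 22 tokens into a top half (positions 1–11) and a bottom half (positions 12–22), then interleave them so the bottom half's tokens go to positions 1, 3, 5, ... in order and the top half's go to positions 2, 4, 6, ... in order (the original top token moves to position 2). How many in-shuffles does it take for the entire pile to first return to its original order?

11

The in-shuffle permutes the 22 positions with cycle lengths [11, 11].
Every token is home exactly when every cycle has completed a whole number of laps, i.e. after lcm(11) = 11 in-shuffles.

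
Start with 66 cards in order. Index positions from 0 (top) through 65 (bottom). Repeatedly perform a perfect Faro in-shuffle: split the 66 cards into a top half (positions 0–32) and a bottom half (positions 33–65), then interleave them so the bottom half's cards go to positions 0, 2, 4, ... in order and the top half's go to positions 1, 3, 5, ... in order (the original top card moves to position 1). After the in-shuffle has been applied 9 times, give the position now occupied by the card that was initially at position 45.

34

Track the card's position through each in-shuffle:
45 → 24 → 49 → 32 → 65 → 64 → 62 → 58 → 50 → 34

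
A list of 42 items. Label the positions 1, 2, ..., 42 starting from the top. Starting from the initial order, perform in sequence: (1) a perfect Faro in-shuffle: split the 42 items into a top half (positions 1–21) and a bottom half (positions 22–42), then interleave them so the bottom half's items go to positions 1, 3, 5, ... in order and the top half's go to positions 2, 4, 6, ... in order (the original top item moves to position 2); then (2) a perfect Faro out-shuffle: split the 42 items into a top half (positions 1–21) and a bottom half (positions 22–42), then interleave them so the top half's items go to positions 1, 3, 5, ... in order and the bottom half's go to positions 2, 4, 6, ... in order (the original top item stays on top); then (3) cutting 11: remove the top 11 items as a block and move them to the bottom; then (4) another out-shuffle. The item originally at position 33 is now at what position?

28

Track the item from position 33 forward through each operation:
  after op 1 (in-shuffle): 33 → 23
  after op 2 (out-shuffle): 23 → 4
  after op 3 (cut 11): 4 → 35
  after op 4 (out-shuffle): 35 → 28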